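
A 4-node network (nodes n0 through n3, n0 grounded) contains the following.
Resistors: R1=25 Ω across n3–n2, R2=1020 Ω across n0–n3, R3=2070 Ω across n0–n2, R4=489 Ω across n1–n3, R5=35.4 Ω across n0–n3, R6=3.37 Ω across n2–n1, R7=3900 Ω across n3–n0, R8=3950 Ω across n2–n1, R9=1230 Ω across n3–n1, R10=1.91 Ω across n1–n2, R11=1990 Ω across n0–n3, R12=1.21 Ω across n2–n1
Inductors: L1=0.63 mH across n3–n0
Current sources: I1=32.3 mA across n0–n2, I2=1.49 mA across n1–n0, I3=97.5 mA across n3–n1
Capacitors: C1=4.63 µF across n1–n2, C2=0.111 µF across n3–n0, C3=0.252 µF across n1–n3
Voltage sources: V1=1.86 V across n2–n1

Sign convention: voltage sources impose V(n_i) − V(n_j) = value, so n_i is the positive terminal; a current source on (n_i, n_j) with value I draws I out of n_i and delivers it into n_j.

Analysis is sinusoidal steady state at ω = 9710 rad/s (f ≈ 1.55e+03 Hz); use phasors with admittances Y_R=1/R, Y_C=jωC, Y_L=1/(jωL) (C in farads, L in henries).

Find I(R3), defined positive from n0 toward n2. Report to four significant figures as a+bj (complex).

-0.001503-5.010e-05j A

Apply KCL at each of the 3 non-ground nodes and solve the resulting linear system.
Node n1: branches {R4, C1, R6, C3, R8, R9, I2, R10, I3, R12, V1} → V_1 = 1.251+0.1037j
Node n2: branches {R1, R3, I1, C1, R6, R8, R10, R12, V1} → V_2 = 3.111+0.1037j
Node n3: branches {R1, L1, R2, R4, R5, C2, R7, C3, R9, R11, I3} → V_3 = 0.03253+0.1745j
Source currents: i(V1)=-3.156-0.08084j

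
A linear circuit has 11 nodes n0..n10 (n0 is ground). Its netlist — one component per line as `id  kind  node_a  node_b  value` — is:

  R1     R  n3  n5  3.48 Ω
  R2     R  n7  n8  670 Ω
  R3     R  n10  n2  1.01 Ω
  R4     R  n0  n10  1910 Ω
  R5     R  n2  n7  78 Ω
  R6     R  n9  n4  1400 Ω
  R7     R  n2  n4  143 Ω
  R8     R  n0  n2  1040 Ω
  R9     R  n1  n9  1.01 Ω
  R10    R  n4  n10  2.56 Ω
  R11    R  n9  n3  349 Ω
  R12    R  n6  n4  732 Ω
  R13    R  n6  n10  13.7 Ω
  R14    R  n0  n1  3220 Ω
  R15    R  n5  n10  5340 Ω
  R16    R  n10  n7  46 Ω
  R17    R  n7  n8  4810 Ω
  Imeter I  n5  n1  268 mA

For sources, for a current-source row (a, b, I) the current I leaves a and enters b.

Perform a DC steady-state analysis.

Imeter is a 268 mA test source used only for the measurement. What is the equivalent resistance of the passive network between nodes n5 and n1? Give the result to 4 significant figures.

Apply KCL at each of the 10 non-ground nodes and solve the resulting linear system.
Node n1: branches {R9, R14, Imeter} → V_1 = 12.15
Node n2: branches {R3, R5, R7, R8} → V_2 = -2.540
Node n3: branches {R1, R11} → V_3 = -76.74
Node n4: branches {R6, R7, R10, R12} → V_4 = -2.517
Node n5: branches {R1, R15, Imeter} → V_5 = -77.62
Node n6: branches {R12, R13} → V_6 = -2.542
Node n7: branches {R2, R5, R16, R17} → V_7 = -2.542
Node n8: branches {R2, R17} → V_8 = -2.542
Node n9: branches {R6, R9, R11} → V_9 = 11.88
Node n10: branches {R3, R4, R10, R13, R15, R16} → V_10 = -2.543

R_eq = 335.0 Ω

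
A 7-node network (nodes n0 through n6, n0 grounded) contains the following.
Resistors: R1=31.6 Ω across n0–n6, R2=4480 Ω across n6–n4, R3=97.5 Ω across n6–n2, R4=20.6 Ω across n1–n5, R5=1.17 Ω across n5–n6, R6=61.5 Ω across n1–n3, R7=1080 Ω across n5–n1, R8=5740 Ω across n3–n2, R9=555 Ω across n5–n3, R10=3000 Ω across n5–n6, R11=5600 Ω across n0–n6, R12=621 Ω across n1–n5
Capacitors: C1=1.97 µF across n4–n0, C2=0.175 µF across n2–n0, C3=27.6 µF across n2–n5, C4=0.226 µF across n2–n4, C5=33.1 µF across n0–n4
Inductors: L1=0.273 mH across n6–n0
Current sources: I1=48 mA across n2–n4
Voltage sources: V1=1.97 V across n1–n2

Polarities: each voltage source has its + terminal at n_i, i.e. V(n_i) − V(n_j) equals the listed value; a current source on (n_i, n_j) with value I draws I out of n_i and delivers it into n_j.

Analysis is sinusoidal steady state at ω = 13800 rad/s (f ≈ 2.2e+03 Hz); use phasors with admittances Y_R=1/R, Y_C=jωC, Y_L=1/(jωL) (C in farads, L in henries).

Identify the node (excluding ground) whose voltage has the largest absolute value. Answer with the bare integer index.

1

MNA unknowns: 6 node voltages V₁..V_6 plus 1 source current (V1)
R1: Y=0.03165+0.000j on G[0,6]
C1: Y=0.000+0.02719j on G[4,0]
R2: Y=0.0002232+0.000j on G[6,4]
R3: Y=0.01026+0.000j on G[6,2]
R4: Y=0.04854+0.000j on G[1,5]
R5: Y=0.8547+0.000j on G[5,6]
C2: Y=0.000+0.002415j on G[2,0]
R6: Y=0.01626+0.000j on G[1,3]
R7: Y=0.0009259+0.000j on G[5,1]
R8: Y=0.0001742+0.000j on G[3,2]
C3: Y=0.000+0.3809j on G[2,5]
R9: Y=0.001802+0.000j on G[5,3]
R10: Y=0.0003333+0.000j on G[5,6]
R11: Y=0.0001786+0.000j on G[0,6]
L1: Y=0.000-0.2654j on G[6,0]
C4: Y=0.000+0.003119j on G[2,4]
C5: Y=0.000+0.4568j on G[0,4]
R12: Y=0.001610+0.000j on G[1,5]
I1: z[2]−=0.048, z[4]+=0.048
V1: row V1−V2=1.97, i_V1 at 1,2
solve → V1=1.832+0.2070j, V2=-0.1379+0.2070j, V3=1.625+0.1691j, V4=-0.0009177-0.09721j, V5=-0.07669-0.1762j, V6=-0.02361-0.1725j
aux → i_V1=-0.1009-0.02019j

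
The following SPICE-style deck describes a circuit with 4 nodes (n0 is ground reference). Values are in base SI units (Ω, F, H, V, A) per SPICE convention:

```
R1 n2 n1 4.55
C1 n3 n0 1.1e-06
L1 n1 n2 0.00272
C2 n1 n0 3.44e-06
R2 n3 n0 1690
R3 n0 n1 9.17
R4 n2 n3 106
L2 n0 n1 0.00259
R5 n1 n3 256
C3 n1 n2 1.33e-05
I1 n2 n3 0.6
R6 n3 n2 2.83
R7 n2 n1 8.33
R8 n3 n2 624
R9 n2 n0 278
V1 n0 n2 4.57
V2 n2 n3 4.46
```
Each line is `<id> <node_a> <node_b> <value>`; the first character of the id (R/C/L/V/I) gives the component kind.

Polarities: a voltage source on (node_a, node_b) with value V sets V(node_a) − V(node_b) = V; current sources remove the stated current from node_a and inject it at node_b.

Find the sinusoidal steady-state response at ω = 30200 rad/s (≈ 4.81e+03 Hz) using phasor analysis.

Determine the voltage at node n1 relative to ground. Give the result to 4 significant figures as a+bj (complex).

-3.612-0.09776j V

Element admittances at ω=30200 rad/s:
  Y(R1) = 0.2198+0.000j S between n2,n1
  Y(C1) = 0.000+0.03322j S between n3,n0
  Y(L1) = 0.000-0.01217j S between n1,n2
  Y(C2) = 0.000+0.1039j S between n1,n0
  Y(R2) = 0.0005917+0.000j S between n3,n0
  Y(R3) = 0.1091+0.000j S between n0,n1
  Y(R4) = 0.009434+0.000j S between n2,n3
  Y(L2) = 0.000-0.01278j S between n0,n1
  Y(R5) = 0.003906+0.000j S between n1,n3
  Y(C3) = 0.000+0.4017j S between n1,n2
  I1: injects 0.6 A into n3 (from n2)
  Y(R6) = 0.3534+0.000j S between n3,n2
  Y(R7) = 0.1200+0.000j S between n2,n1
  Y(R8) = 0.001603+0.000j S between n3,n2
  Y(R9) = 0.003597+0.000j S between n2,n0
  V1: constraint V(n0)−V(n2) = 4.57
  V2: constraint V(n2)−V(n3) = 4.46
Assemble and solve the 5×5 MNA system:
  V(n1)=-3.612-0.09776j  V(n2)=-4.570+0.000j  V(n3)=-9.030+0.000j
  i(V1)=-0.4067-0.6397j  i(V2)=-2.252-0.2996j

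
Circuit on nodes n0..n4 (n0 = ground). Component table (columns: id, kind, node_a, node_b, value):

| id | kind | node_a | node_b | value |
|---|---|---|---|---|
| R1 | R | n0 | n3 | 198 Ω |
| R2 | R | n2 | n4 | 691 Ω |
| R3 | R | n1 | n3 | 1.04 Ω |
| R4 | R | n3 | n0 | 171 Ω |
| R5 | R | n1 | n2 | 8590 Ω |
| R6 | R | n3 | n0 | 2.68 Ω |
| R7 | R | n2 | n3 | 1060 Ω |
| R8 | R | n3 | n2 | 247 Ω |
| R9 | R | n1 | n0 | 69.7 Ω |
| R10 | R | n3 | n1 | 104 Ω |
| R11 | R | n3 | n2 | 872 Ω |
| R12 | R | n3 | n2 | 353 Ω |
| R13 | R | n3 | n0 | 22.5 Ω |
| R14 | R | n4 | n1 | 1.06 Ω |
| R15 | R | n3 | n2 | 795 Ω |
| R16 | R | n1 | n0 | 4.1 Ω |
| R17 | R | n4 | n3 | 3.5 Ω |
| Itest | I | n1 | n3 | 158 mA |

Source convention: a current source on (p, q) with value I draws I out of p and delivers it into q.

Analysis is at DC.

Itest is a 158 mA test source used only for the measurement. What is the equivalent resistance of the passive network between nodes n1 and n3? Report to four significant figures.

MNA unknowns: 4 node voltages V₁..V_4
R1: Y=0.005051 on G[0,3]
R2: Y=0.001447 on G[2,4]
R3: Y=0.9615 on G[1,3]
R4: Y=0.005848 on G[3,0]
R5: Y=0.0001164 on G[1,2]
R6: Y=0.3731 on G[3,0]
R7: Y=0.0009434 on G[2,3]
R8: Y=0.004049 on G[3,2]
R9: Y=0.01435 on G[1,0]
R10: Y=0.009615 on G[3,1]
R11: Y=0.001147 on G[3,2]
R12: Y=0.002833 on G[3,2]
R13: Y=0.04444 on G[3,0]
R14: Y=0.9434 on G[4,1]
R15: Y=0.001258 on G[3,2]
R16: Y=0.2439 on G[1,0]
R17: Y=0.2857 on G[4,3]
Itest: z[1]−=0.158, z[3]+=0.158
solve → V1=-0.07289, V2=0.03179, V3=0.04393, V4=-0.04564

R_eq = 0.7394 Ω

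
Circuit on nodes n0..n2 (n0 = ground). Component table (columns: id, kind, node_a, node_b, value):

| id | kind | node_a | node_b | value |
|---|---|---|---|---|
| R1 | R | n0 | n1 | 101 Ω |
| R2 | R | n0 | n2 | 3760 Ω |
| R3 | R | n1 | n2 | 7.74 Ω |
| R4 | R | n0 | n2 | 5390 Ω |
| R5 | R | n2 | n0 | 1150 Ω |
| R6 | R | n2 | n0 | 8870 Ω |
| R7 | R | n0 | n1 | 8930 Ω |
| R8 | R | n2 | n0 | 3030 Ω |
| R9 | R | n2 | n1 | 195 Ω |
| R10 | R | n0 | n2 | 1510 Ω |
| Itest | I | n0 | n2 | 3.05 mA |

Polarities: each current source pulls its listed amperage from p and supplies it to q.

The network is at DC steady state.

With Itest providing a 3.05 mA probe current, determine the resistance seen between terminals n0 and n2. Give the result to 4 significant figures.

MNA unknowns: 2 node voltages V₁..V_2
R1: Y=0.009901 on G[0,1]
R2: Y=0.0002660 on G[0,2]
R3: Y=0.1292 on G[1,2]
R4: Y=0.0001855 on G[0,2]
R5: Y=0.0008696 on G[2,0]
R6: Y=0.0001127 on G[2,0]
R7: Y=0.0001120 on G[0,1]
R8: Y=0.0003300 on G[2,0]
R9: Y=0.005128 on G[2,1]
R10: Y=0.0006623 on G[0,2]
Itest: z[0]−=0.00305, z[2]+=0.00305
solve → V1=0.2417, V2=0.2597

R_eq = 85.15 Ω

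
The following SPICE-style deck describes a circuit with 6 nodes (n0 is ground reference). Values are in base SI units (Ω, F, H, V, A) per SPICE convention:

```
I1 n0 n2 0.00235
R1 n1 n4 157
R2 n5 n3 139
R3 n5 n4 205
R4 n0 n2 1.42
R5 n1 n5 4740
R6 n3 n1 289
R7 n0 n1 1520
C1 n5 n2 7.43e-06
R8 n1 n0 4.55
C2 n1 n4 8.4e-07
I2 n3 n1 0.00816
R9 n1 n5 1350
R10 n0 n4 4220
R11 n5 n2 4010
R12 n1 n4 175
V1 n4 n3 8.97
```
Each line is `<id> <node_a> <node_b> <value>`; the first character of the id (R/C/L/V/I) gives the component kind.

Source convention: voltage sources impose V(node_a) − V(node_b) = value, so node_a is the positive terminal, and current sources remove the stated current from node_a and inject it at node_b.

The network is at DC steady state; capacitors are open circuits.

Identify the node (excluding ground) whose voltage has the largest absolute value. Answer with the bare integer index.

Apply KCL at each of the 5 non-ground nodes and solve the resulting linear system.
Node n1: branches {R1, R5, R6, R7, R8, C2, I2, R9, R12} → V_1 = 0.001918
Node n2: branches {I1, R4, C1, R11} → V_2 = 0.002163
Node n3: branches {R2, R6, I2, V1} → V_3 = -7.266
Node n4: branches {R1, R3, C2, R10, R12, V1} → V_4 = 1.704
Node n5: branches {R2, R3, R5, C1, R9, R11} → V_5 = -3.312
Source currents: i(V1)=-0.04544

3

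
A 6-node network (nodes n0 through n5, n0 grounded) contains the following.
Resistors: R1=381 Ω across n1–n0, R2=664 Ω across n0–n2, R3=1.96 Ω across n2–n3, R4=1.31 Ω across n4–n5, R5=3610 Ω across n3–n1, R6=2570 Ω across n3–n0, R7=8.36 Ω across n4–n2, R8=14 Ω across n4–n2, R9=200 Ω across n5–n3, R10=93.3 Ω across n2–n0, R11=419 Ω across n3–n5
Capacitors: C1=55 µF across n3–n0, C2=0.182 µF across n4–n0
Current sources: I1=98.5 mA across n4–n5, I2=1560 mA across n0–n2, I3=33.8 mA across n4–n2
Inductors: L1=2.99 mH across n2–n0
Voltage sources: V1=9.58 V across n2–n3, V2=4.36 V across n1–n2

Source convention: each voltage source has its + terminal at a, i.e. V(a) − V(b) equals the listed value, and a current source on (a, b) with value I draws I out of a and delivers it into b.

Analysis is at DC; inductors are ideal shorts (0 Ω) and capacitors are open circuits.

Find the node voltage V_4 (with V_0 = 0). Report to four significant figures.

MNA unknowns: 5 node voltages V₁..V_5 plus 3 source currents (L1, V1, V2)
R1: Y=0.002625 on G[1,0]
C1: Y=0.000 on G[3,0]
I1: z[4]−=0.0985, z[5]+=0.0985
R2: Y=0.001506 on G[0,2]
C2: Y=0.000 on G[4,0]
R3: Y=0.5102 on G[2,3]
R4: Y=0.7634 on G[4,5]
I2: z[0]−=1.56, z[2]+=1.56
R5: Y=0.0002770 on G[3,1]
R6: Y=0.0003891 on G[3,0]
R7: Y=0.1196 on G[4,2]
R8: Y=0.07143 on G[4,2]
R9: Y=0.005000 on G[5,3]
I3: z[4]−=0.0338, z[2]+=0.0338
L1: row V2−V0=0, i_L1 at 2,0
R10: Y=0.01072 on G[2,0]
R11: Y=0.002387 on G[3,5]
V1: row V2−V3=9.58, i_V1 at 2,3
V2: row V1−V2=4.36, i_V2 at 1,2
solve → V1=4.360, V2=0.000, V3=-9.580, V4=-0.5285, V5=-0.4874
aux → i_L1=1.552, i_V1=-4.963, i_V2=-0.01531

-0.5285 V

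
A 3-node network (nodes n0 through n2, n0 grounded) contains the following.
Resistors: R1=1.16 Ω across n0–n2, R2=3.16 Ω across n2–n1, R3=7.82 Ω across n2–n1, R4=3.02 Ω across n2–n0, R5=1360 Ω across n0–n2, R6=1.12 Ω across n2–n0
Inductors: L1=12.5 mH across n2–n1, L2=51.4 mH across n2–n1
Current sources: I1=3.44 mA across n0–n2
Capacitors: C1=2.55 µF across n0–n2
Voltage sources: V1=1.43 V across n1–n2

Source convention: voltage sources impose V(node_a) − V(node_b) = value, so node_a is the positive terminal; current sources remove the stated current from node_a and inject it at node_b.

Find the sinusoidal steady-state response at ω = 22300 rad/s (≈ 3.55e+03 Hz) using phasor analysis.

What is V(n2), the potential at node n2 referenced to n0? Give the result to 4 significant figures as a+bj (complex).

Element admittances at ω=22300 rad/s:
  Y(R1) = 0.8621+0.000j S between n0,n2
  Y(L1) = 0.000-0.003587j S between n2,n1
  I1: injects 0.00344 A into n2 (from n0)
  Y(R2) = 0.3165+0.000j S between n2,n1
  Y(L2) = 0.000-0.0008724j S between n2,n1
  Y(R3) = 0.1279+0.000j S between n2,n1
  Y(R4) = 0.3311+0.000j S between n2,n0
  Y(R5) = 0.0007353+0.000j S between n0,n2
  Y(R6) = 0.8929+0.000j S between n2,n0
  Y(C1) = 0.000+0.05687j S between n0,n2
  V1: constraint V(n1)−V(n2) = 1.43
Assemble and solve the 3×3 MNA system:
  V(n1)=1.432-4.489e-05j  V(n2)=0.001647-4.489e-05j
  i(V1)=-0.6354+0.006378j

0.001647-4.489e-05j V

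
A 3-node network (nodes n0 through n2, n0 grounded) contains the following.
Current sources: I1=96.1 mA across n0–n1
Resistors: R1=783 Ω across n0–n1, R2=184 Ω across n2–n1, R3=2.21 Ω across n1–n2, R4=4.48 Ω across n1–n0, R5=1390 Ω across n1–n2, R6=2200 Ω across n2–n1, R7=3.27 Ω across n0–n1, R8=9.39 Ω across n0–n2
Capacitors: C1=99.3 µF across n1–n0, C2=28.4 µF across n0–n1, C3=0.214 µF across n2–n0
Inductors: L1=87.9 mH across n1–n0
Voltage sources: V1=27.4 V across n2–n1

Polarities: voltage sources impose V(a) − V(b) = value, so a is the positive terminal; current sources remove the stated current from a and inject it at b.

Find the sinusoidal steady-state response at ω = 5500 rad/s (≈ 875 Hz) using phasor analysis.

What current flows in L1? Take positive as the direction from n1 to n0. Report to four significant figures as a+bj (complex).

0.004514+0.004193j A

Apply KCL at each of the 2 non-ground nodes and solve the resulting linear system.
Node n1: branches {I1, R1, R2, R3, R4, R5, C1, R6, R7, L1, C2, V1} → V_1 = -2.027+2.182j
Node n2: branches {R2, R3, R5, R6, R8, C3, V1} → V_2 = 25.37+2.182j
Source currents: i(V1)=-15.28-0.2623j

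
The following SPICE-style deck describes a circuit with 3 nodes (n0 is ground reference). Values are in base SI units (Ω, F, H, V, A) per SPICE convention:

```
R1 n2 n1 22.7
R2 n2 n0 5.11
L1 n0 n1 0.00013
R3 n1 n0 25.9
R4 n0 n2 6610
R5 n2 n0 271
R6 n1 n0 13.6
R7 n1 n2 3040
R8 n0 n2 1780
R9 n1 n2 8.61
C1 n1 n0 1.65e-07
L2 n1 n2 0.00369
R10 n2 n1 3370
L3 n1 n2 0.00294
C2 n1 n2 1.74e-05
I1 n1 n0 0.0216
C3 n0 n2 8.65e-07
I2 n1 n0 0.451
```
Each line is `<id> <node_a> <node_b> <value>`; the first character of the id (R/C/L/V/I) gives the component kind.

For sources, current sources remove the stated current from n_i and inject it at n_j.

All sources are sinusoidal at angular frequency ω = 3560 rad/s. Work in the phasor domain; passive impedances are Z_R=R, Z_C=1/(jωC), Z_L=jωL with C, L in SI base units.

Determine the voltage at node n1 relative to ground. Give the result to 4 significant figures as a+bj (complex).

Apply KCL at each of the 2 non-ground nodes and solve the resulting linear system.
Node n1: branches {R1, L1, R3, R6, R7, R9, C1, L2, R10, L3, C2, I1, I2} → V_1 = -0.02061-0.2138j
Node n2: branches {R1, R2, R4, R5, R7, R8, R9, L2, R10, L3, C2, C3} → V_2 = -0.04403-0.1020j

-0.02061-0.2138j V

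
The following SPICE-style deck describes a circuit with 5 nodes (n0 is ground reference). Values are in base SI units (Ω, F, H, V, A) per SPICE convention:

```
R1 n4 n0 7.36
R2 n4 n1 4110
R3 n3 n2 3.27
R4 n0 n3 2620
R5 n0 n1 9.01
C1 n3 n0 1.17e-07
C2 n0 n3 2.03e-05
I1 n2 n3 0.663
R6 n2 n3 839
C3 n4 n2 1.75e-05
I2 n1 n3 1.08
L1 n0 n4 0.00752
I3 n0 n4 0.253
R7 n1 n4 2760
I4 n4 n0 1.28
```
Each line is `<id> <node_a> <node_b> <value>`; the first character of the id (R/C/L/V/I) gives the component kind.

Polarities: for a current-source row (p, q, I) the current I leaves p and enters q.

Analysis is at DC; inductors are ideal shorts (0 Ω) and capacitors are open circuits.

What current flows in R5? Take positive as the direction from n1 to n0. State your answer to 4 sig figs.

Element admittances at DC:
  Y(R1) = 0.1359 S between n4,n0
  Y(R2) = 0.0002433 S between n4,n1
  Y(R3) = 0.3058 S between n3,n2
  Y(R4) = 0.0003817 S between n0,n3
  Y(R5) = 0.1110 S between n0,n1
  Y(C1) = 0.000 S between n3,n0
  Y(C2) = 0.000 S between n0,n3
  I1: injects 0.663 A into n3 (from n2)
  Y(R6) = 0.001192 S between n2,n3
  Y(C3) = 0.000 S between n4,n2
  I2: injects 1.08 A into n3 (from n1)
  L1: short n0↔n4 (DC inductor)
  I3: injects 0.253 A into n4 (from n0)
  Y(R7) = 0.0003623 S between n1,n4
  I4: injects 1.28 A into n0 (from n4)
Assemble and solve the 5×5 MNA system:
  V(n1)=-9.678  V(n2)=2827  V(n3)=2830  V(n4)=0.000
  i(L1)=1.033

-1.074 A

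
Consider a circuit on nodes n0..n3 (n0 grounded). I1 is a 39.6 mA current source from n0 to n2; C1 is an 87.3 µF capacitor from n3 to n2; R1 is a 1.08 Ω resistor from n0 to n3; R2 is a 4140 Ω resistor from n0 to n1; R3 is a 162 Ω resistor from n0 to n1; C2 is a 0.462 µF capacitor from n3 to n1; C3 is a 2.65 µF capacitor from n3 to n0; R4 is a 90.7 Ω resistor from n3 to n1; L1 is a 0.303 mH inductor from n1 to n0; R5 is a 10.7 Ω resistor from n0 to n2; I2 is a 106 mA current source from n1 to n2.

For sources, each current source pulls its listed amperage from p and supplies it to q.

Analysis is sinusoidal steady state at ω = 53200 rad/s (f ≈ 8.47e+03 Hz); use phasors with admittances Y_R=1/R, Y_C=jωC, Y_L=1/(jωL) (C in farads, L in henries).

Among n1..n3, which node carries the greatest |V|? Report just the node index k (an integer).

Element admittances at ω=53200 rad/s:
  I1: injects 0.0396 A into n2 (from n0)
  Y(C1) = 0.000+4.644j S between n3,n2
  Y(R1) = 0.9259+0.000j S between n0,n3
  Y(R2) = 0.0002415+0.000j S between n0,n1
  Y(R3) = 0.006173+0.000j S between n0,n1
  Y(C2) = 0.000+0.02458j S between n3,n1
  Y(C3) = 0.000+0.1410j S between n3,n0
  Y(R4) = 0.01103+0.000j S between n3,n1
  Y(L1) = 0.000-0.06204j S between n1,n0
  Y(R5) = 0.09346+0.000j S between n0,n2
  I2: injects 0.106 A into n2 (from n1)
Assemble and solve the 3×3 MNA system:
  V(n1)=-1.118-2.210j  V(n2)=0.1719-0.1030j  V(n3)=0.1698-0.07507j

1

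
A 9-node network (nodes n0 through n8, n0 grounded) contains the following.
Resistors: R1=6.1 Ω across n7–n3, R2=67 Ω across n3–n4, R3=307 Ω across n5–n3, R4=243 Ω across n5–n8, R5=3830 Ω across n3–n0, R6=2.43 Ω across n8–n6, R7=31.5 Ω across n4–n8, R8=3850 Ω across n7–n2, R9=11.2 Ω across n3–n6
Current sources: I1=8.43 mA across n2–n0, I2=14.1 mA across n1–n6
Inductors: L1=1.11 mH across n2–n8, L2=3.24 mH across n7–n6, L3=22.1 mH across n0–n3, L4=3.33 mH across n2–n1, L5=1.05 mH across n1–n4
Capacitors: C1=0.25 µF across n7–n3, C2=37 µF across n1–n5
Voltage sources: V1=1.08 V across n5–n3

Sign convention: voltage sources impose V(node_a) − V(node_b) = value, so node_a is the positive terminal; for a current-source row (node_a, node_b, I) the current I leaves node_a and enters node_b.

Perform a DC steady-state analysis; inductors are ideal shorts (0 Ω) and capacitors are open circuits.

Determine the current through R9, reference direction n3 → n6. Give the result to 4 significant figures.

0.001048 A

Apply KCL at each of the 8 non-ground nodes and solve the resulting linear system.
Node n1: branches {L4, I2, L5, C2} → V_1 = -0.05320
Node n2: branches {I1, L1, L4, R8} → V_2 = -0.05320
Node n3: branches {R1, R2, R3, L3, R5, C1, R9, V1} → V_3 = 0.000
Node n4: branches {R2, R7, L5} → V_4 = -0.05320
Node n5: branches {R3, R4, C2, V1} → V_5 = 1.080
Node n6: branches {L2, I2, R6, R9} → V_6 = -0.01174
Node n7: branches {R1, L2, C1, R8} → V_7 = -0.01174
Node n8: branches {L1, R4, R6, R7} → V_8 = -0.05320
Source currents: i(L1)=-0.02173, i(L2)=0.001914, i(L3)=0.008430, i(L4)=0.01331, i(L5)=-0.0007940, i(V1)=-0.008181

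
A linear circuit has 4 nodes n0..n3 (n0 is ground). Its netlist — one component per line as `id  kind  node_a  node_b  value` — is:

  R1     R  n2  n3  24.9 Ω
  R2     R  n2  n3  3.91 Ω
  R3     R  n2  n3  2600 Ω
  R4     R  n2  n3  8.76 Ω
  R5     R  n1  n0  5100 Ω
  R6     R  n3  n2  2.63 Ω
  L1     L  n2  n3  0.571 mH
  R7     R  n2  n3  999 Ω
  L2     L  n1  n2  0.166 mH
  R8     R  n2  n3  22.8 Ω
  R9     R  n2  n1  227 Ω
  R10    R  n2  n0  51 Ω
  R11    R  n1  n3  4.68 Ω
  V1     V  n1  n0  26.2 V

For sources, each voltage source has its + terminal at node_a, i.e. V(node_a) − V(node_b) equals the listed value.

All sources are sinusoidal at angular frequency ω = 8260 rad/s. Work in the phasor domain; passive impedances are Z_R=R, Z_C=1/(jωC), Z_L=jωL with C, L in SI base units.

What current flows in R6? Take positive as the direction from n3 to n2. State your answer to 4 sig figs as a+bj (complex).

Apply KCL at each of the 3 non-ground nodes and solve the resulting linear system.
Node n1: branches {R5, L2, R9, R11, V1} → V_1 = 26.20+0.000j
Node n2: branches {R1, R2, R3, R4, R6, L1, R7, L2, R8, R9, R10} → V_2 = 26.03-0.6505j
Node n3: branches {R1, R2, R3, R4, R6, L1, R7, R8, R11} → V_3 = 26.04-0.5164j
Source currents: i(V1)=-0.5155+0.01275j

0.003070+0.05099j A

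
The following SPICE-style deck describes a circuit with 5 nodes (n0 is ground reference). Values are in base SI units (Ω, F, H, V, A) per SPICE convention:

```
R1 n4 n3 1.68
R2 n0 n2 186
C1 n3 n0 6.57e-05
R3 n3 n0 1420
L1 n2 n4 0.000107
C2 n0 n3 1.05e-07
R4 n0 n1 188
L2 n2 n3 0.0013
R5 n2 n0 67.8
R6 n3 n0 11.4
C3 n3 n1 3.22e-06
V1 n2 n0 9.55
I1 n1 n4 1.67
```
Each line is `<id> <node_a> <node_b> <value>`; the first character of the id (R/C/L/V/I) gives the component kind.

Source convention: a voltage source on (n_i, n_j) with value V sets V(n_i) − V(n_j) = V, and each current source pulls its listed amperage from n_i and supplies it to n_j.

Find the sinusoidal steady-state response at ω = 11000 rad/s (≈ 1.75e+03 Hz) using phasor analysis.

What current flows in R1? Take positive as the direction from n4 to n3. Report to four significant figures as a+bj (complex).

MNA unknowns: 4 node voltages V₁..V_4 plus 1 source current (V1)
R1: Y=0.5952+0.000j on G[4,3]
R2: Y=0.005376+0.000j on G[0,2]
C1: Y=0.000+0.7227j on G[3,0]
R3: Y=0.0007042+0.000j on G[3,0]
L1: Y=0.000-0.8496j on G[2,4]
C2: Y=0.000+0.001155j on G[0,3]
R4: Y=0.005319+0.000j on G[0,1]
L2: Y=0.000-0.06993j on G[2,3]
R5: Y=0.01475+0.000j on G[2,0]
R6: Y=0.08772+0.000j on G[3,0]
C3: Y=0.000+0.03542j on G[3,1]
V1: row V2−V0=9.55, i_V1 at 2,0
I1: z[1]−=1.67, z[4]+=1.67
solve → V1=-5.250+40.09j, V2=9.550+0.000j, V3=0.7707-6.266j, V4=10.53-4.870j
aux → i_V1=-4.768-0.2170j

5.808+0.8310j A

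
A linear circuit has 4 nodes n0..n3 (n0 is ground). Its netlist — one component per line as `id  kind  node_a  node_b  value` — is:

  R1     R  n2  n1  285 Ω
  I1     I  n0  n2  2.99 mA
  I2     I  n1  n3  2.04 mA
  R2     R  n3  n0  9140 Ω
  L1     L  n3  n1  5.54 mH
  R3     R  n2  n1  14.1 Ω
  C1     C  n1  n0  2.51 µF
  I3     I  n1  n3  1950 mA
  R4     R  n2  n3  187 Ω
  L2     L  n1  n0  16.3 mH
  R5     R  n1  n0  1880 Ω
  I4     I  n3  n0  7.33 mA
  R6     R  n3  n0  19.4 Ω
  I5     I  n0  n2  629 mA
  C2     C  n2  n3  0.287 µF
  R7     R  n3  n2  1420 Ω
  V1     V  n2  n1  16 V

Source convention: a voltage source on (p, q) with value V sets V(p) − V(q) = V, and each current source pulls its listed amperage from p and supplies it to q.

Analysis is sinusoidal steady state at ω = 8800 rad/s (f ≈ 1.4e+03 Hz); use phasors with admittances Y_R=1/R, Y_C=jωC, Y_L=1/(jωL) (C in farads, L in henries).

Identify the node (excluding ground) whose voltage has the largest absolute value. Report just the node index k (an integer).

Apply KCL at each of the 3 non-ground nodes and solve the resulting linear system.
Node n1: branches {R1, I2, L1, R3, C1, I3, L2, R5, V1} → V_1 = -109.2-33.43j
Node n2: branches {R1, I1, R3, R4, I5, C2, R7, V1} → V_2 = -93.22-33.43j
Node n3: branches {I2, R2, L1, I3, R4, I4, R6, C2, R7} → V_3 = 3.434+32.31j
Source currents: i(V1)=-0.1400+0.6419j

1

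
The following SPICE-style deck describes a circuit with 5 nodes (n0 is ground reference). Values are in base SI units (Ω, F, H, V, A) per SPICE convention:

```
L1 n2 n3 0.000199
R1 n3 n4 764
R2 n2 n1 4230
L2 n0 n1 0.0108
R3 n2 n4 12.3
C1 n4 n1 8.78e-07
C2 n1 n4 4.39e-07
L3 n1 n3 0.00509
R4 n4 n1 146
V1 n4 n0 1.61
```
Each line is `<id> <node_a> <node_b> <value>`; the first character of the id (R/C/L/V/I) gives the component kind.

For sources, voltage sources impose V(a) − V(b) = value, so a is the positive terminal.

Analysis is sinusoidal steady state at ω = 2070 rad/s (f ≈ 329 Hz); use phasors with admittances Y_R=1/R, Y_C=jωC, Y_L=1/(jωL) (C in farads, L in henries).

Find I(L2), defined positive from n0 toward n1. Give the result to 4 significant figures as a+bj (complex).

MNA unknowns: 4 node voltages V₁..V_4 plus 1 source current (V1)
L1: Y=0.000-2.428j on G[2,3]
R1: Y=0.001309+0.000j on G[3,4]
R2: Y=0.0002364+0.000j on G[2,1]
L2: Y=0.000-0.04473j on G[0,1]
R3: Y=0.08130+0.000j on G[2,4]
C1: Y=0.000+0.001817j on G[4,1]
C2: Y=0.000+0.0009087j on G[1,4]
L3: Y=0.000-0.09491j on G[1,3]
R4: Y=0.006849+0.000j on G[4,1]
V1: row V4−V0=1.61, i_V1 at 4,0
solve → V1=0.9891+0.3915j, V2=1.463+0.5237j, V3=1.445+0.5188j, V4=1.610+0.000j
aux → i_V1=-0.01751+0.04424j

-0.01751+0.04424j A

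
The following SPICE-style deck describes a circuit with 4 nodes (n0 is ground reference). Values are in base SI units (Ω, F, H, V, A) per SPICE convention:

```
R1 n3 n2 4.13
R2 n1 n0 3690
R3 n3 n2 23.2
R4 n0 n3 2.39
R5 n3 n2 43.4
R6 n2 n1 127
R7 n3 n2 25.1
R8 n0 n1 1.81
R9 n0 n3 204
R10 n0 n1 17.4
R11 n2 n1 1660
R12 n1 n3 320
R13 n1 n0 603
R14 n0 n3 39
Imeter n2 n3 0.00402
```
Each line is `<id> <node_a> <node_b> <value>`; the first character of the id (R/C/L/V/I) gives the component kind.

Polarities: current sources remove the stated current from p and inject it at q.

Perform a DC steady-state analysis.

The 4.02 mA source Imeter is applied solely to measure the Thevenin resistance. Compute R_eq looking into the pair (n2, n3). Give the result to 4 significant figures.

R_eq = 2.806 Ω

MNA unknowns: 3 node voltages V₁..V_3
R1: Y=0.2421 on G[3,2]
R2: Y=0.0002710 on G[1,0]
R3: Y=0.04310 on G[3,2]
R4: Y=0.4184 on G[0,3]
R5: Y=0.02304 on G[3,2]
R6: Y=0.007874 on G[2,1]
R7: Y=0.03984 on G[3,2]
R8: Y=0.5525 on G[0,1]
R9: Y=0.004902 on G[0,3]
R10: Y=0.05747 on G[0,1]
R11: Y=0.0006024 on G[2,1]
R12: Y=0.003125 on G[1,3]
R13: Y=0.001658 on G[1,0]
R14: Y=0.02564 on G[0,3]
Imeter: z[2]−=0.00402, z[3]+=0.00402
solve → V1=-0.0001496, V2=-0.01108, V3=0.0002039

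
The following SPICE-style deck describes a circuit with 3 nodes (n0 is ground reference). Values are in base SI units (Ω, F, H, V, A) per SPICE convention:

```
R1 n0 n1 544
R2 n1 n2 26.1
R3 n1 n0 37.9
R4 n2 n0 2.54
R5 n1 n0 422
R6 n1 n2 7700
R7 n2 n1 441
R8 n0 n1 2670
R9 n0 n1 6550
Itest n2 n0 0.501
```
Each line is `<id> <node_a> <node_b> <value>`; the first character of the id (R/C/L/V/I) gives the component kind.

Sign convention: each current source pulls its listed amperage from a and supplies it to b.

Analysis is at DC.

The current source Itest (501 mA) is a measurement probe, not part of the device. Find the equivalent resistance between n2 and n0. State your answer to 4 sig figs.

Apply KCL at each of the 2 non-ground nodes and solve the resulting linear system.
Node n1: branches {R1, R2, R3, R5, R6, R7, R8, R9} → V_1 = -0.6903
Node n2: branches {R2, R4, R6, R7, Itest} → V_2 = -1.218

R_eq = 2.431 Ω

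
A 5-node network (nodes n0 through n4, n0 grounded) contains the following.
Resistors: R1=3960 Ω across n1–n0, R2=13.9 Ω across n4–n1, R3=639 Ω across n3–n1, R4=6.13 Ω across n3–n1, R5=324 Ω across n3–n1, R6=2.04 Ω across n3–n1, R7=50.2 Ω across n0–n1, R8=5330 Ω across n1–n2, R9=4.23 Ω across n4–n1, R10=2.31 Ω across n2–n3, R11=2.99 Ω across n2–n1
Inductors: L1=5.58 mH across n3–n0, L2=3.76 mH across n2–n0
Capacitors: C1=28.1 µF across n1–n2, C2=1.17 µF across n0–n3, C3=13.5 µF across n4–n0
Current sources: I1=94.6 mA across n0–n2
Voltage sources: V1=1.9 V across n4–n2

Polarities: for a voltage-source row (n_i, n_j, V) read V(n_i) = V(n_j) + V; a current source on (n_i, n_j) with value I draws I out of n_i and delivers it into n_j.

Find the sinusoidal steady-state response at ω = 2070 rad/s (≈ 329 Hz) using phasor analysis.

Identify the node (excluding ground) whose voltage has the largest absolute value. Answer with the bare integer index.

4

Apply KCL at each of the 4 non-ground nodes and solve the resulting linear system.
Node n1: branches {R1, R2, C1, R3, R4, R5, R6, R7, R8, R9, R11} → V_1 = 0.7845+0.3948j
Node n2: branches {C1, I1, R8, L2, R10, R11, V1} → V_2 = 0.1800+0.4138j
Node n3: branches {L1, R3, C2, R4, R5, R6, R10} → V_3 = 0.5105+0.4417j
Node n4: branches {R2, C3, R9, V1} → V_4 = 2.080+0.4138j
Source currents: i(V1)=-0.3879-0.06400j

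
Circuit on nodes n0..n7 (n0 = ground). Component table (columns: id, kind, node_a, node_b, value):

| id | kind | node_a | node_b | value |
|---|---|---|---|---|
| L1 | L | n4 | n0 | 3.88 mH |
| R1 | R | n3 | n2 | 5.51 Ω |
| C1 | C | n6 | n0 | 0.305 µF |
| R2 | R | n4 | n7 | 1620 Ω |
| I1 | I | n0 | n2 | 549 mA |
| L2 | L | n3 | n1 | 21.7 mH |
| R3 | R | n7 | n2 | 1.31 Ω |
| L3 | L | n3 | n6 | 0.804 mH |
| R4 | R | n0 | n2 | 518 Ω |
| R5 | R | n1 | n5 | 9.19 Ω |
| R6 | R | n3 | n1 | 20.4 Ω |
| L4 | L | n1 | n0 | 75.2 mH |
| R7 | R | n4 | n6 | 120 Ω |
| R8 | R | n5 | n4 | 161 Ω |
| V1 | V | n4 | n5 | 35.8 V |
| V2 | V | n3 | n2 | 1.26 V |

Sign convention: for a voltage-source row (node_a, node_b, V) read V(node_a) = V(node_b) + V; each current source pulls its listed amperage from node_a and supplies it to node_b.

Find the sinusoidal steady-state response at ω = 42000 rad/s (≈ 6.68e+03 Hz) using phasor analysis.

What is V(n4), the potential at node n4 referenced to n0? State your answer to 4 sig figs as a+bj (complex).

61.81-33.16j V

Element admittances at ω=42000 rad/s:
  Y(L1) = 0.000-0.006136j S between n4,n0
  Y(R1) = 0.1815+0.000j S between n3,n2
  Y(C1) = 0.000+0.01281j S between n6,n0
  Y(R2) = 0.0006173+0.000j S between n4,n7
  I1: injects 0.549 A into n2 (from n0)
  Y(L2) = 0.000-0.001097j S between n3,n1
  Y(R3) = 0.7634+0.000j S between n7,n2
  Y(L3) = 0.000-0.02961j S between n3,n6
  Y(R4) = 0.001931+0.000j S between n0,n2
  Y(R5) = 0.1088+0.000j S between n1,n5
  Y(R6) = 0.04902+0.000j S between n3,n1
  Y(L4) = 0.000-0.0003166j S between n1,n0
  Y(R7) = 0.008333+0.000j S between n4,n6
  Y(R8) = 0.006211+0.000j S between n5,n4
  V1: constraint V(n4)−V(n5) = 35.8
  V2: constraint V(n3)−V(n2) = 1.26
Assemble and solve the 9×9 MNA system:
  V(n1)=26.31-34.88j  V(n2)=25.59-38.86j  V(n3)=26.85-38.86j  V(n4)=61.81-33.16j  V(n5)=26.01-33.16j  V(n6)=36.12-55.75j  V(n7)=25.62-38.86j
  i(V1)=-0.2554+0.1875j  i(V2)=-0.7506-0.07854j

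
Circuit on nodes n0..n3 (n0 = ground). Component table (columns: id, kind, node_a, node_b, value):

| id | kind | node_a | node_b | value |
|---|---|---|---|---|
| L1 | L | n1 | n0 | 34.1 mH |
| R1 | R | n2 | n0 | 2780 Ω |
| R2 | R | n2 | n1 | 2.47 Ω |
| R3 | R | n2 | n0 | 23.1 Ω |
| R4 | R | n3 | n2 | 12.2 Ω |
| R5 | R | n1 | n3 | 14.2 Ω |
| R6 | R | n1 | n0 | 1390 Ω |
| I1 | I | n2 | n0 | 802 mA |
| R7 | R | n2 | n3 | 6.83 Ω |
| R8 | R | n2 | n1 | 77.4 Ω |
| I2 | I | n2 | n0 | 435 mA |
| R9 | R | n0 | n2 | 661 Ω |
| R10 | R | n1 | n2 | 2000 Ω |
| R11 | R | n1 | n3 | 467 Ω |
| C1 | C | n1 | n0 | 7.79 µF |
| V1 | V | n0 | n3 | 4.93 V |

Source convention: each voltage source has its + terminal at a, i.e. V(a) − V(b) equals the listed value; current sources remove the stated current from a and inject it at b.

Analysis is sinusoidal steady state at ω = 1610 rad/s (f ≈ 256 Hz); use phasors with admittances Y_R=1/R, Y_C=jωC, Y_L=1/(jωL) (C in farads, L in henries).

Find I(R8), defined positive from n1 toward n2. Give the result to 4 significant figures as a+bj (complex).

0.005914-0.0009083j A

Apply KCL at each of the 3 non-ground nodes and solve the resulting linear system.
Node n1: branches {L1, R2, R5, R6, R8, R10, R11, C1} → V_1 = -7.481-0.1778j
Node n2: branches {R1, R2, R3, R4, I1, R7, R8, I2, R9, R10} → V_2 = -7.938-0.1075j
Node n3: branches {R4, R5, R7, R11, V1} → V_3 = -4.930+0.000j
Source currents: i(V1)=0.8721+0.03745j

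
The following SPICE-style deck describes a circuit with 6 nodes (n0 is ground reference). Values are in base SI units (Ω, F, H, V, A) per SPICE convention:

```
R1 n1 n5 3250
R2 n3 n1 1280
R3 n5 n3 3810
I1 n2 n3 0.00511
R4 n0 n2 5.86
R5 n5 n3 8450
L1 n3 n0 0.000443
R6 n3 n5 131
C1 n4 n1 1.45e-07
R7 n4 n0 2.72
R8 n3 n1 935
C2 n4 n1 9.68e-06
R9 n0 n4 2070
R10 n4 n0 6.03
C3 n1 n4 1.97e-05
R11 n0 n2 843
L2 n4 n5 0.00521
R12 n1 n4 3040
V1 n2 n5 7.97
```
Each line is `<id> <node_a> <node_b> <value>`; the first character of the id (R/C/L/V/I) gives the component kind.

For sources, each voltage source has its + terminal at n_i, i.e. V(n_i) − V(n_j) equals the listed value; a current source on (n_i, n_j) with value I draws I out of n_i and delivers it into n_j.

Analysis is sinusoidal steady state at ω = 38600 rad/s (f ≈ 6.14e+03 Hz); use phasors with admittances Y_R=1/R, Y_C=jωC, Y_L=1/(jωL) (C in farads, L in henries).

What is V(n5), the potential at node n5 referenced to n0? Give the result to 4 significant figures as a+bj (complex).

-7.627-0.2519j V

Apply KCL at each of the 5 non-ground nodes and solve the resulting linear system.
Node n1: branches {R1, R2, C1, R8, C2, C3, R12} → V_1 = -0.009486+0.06952j
Node n2: branches {I1, R4, R11, V1} → V_2 = 0.3430-0.2519j
Node n3: branches {R2, R3, I1, R5, L1, R6, R8} → V_3 = -0.1257-0.9369j
Node n4: branches {C1, R7, C2, R9, R10, C3, L2, R12} → V_4 = -0.007764+0.06728j
Node n5: branches {R1, R3, R5, R6, L2, V1} → V_5 = -7.627-0.2519j
Source currents: i(V1)=-0.06405+0.04328j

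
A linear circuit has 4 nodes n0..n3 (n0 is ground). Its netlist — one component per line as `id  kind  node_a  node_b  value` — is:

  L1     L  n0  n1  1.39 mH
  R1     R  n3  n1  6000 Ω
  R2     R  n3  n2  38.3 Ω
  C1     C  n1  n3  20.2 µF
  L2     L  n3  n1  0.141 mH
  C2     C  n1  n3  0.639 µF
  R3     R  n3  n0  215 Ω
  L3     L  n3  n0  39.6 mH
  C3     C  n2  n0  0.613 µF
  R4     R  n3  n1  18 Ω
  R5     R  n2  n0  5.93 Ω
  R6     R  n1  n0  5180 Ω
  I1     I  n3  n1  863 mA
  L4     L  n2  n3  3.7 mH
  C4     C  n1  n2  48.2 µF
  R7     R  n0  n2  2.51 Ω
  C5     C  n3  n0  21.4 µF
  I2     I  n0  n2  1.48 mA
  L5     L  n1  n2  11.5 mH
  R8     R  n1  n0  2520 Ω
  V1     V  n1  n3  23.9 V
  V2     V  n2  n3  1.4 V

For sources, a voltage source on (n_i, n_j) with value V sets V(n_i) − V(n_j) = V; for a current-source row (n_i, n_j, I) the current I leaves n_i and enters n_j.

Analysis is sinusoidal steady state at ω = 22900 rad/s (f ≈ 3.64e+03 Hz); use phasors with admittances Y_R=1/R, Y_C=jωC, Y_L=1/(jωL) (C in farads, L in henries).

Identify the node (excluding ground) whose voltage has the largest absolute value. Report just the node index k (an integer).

1

Apply KCL at each of the 3 non-ground nodes and solve the resulting linear system.
Node n1: branches {L1, R1, C1, L2, C2, R4, R6, I1, C4, L5, R8, V1} → V_1 = 23.69+1.453j
Node n2: branches {R2, C3, R5, L4, C4, R7, I2, L5, V2} → V_2 = 1.188+1.453j
Node n3: branches {R1, R2, C1, L2, C2, R3, L3, R4, I1, L4, C5, V1, V2} → V_3 = -0.2123+1.453j
Source currents: i(V1)=-0.5284-28.01j, i(V2)=-0.6882+23.93j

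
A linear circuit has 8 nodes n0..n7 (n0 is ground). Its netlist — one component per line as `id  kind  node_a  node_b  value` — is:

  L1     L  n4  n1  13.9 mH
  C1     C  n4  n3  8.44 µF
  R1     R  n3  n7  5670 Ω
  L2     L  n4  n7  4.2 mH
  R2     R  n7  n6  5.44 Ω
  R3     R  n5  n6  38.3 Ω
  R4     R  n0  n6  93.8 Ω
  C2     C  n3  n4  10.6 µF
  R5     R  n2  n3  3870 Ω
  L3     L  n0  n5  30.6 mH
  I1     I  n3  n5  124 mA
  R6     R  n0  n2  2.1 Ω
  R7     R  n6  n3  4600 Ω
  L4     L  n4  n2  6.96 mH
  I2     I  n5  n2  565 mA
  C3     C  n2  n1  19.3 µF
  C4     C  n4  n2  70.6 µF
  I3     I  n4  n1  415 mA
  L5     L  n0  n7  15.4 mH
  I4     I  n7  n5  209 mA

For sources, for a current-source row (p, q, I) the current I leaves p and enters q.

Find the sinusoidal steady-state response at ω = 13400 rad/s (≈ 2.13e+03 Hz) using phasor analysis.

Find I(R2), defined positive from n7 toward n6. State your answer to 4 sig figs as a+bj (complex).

Element admittances at ω=13400 rad/s:
  Y(L1) = 0.000-0.005369j S between n4,n1
  Y(C1) = 0.000+0.1131j S between n4,n3
  Y(R1) = 0.0001764+0.000j S between n3,n7
  Y(L2) = 0.000-0.01777j S between n4,n7
  Y(R2) = 0.1838+0.000j S between n7,n6
  Y(R3) = 0.02611+0.000j S between n5,n6
  Y(R4) = 0.01066+0.000j S between n0,n6
  Y(C2) = 0.000+0.1420j S between n3,n4
  Y(R5) = 0.0002584+0.000j S between n2,n3
  Y(L3) = 0.000-0.002439j S between n0,n5
  I1: injects 0.124 A into n5 (from n3)
  Y(R6) = 0.4762+0.000j S between n0,n2
  Y(R7) = 0.0002174+0.000j S between n6,n3
  Y(L4) = 0.000-0.01072j S between n4,n2
  I2: injects 0.565 A into n2 (from n5)
  Y(C3) = 0.000+0.2586j S between n2,n1
  Y(C4) = 0.000+0.9460j S between n4,n2
  I3: injects 0.415 A into n1 (from n4)
  Y(L5) = 0.000-0.004846j S between n0,n7
  I4: injects 0.209 A into n5 (from n7)
Assemble and solve the 7×7 MNA system:
  V(n1)=0.3463-1.470j  V(n2)=0.3484+0.1879j  V(n3)=0.4189+1.568j  V(n4)=0.4442+1.073j  V(n5)=-13.16-14.88j  V(n6)=-5.665-13.65j  V(n7)=-4.936-14.28j

0.1340-0.1167j A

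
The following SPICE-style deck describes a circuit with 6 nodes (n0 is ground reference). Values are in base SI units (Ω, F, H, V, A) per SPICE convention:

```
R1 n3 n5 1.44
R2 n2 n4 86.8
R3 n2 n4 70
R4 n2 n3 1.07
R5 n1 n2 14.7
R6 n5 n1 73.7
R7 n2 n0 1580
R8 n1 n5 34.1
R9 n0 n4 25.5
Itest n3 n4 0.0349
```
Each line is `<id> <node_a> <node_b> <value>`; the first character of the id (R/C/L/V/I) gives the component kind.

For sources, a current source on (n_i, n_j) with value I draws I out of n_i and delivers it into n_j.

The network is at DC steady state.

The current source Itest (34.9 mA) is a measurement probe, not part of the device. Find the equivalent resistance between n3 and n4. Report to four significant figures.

R_eq = 38.88 Ω

Element admittances at DC:
  Y(R1) = 0.6944 S between n3,n5
  Y(R2) = 0.01152 S between n2,n4
  Y(R3) = 0.01429 S between n2,n4
  Y(R4) = 0.9346 S between n2,n3
  Y(R5) = 0.06803 S between n1,n2
  Y(R6) = 0.01357 S between n5,n1
  Y(R7) = 0.0006329 S between n2,n0
  Y(R8) = 0.02933 S between n1,n5
  Y(R9) = 0.03922 S between n0,n4
  Itest: injects 0.0349 A into n4 (from n3)
Assemble and solve the 5×5 MNA system:
  V(n1)=-1.313  V(n2)=-1.300  V(n3)=-1.336  V(n4)=0.02097  V(n5)=-1.335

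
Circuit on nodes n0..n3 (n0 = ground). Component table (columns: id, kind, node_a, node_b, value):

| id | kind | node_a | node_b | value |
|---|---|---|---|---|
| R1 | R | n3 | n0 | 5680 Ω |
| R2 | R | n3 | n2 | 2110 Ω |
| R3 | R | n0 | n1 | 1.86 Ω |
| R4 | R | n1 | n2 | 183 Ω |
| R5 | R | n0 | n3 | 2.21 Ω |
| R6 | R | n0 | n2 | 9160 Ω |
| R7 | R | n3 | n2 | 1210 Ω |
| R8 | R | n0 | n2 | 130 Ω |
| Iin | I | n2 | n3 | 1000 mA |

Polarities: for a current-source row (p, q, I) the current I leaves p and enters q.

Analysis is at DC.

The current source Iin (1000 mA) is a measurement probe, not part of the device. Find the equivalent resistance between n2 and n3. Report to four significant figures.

MNA unknowns: 3 node voltages V₁..V_3
R1: Y=0.0001761 on G[3,0]
R2: Y=0.0004739 on G[3,2]
R3: Y=0.5376 on G[0,1]
R4: Y=0.005464 on G[1,2]
R5: Y=0.4525 on G[0,3]
R6: Y=0.0001092 on G[0,2]
R7: Y=0.0008264 on G[3,2]
R8: Y=0.007692 on G[0,2]
Iin: z[2]−=1, z[3]+=1
solve → V1=-0.6916, V2=-68.73, V3=2.006

R_eq = 70.74 Ω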